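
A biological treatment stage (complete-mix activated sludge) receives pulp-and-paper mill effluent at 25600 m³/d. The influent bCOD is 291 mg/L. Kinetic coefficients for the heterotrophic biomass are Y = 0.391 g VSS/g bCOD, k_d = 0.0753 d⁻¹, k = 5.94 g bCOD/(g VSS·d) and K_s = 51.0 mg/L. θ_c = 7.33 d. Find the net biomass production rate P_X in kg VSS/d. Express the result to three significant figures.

From the Monod/SRT balance for a CMAS, S = K_s·(1+k_d θ_c)/[θ_c·(Y k − k_d) − 1] = 51.0 × (1 + 0.0753 × 7.33) / [7.33 × (0.391 × 5.94 − 0.0753) − 1] = 79.15 / 15.47 = 5.116 mg/L.
Observed yield with endogenous decay: Y_obs = Y / (1 + k_d·θ_c) = 0.391 / (1 + 0.0753 × 7.33) = 0.391 / 1.552 = 0.2519 g VSS/g bCOD.
Mass of bCOD removed per day: Q(S₀ − S) = 25600 × 285.9 g/m³ = 7319 kg/d.
P_X = Y_obs · Q(S₀ − S) = 0.2519 × 7319 = 1844 kg VSS/d.

P_X ≈ 1840 kg VSS/d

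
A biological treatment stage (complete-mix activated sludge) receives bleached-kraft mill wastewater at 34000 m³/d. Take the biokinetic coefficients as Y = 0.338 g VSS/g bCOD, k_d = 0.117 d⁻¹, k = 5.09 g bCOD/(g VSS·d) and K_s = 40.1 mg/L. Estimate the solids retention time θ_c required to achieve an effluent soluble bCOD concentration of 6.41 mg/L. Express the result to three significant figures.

At the target effluent, Y k S/(K_s+S) = 0.338×5.09×6.41/46.51 = 0.2371 d⁻¹.
Then 1/θ_c = μ − k_d = 0.2371 − 0.117 = 0.1201 d⁻¹, giving θ_c = 8.326 d.

θ_c ≈ 8.33 d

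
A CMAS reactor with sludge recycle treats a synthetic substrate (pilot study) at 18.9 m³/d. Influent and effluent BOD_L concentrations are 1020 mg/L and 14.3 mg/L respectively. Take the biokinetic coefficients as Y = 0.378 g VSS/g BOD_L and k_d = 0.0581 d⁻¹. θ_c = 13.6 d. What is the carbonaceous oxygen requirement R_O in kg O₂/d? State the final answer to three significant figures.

Y_obs = Y / (1 + k_d θ_c) = 0.378 / (1 + 0.0581 × 13.6) = 0.378 / 1.790 = 0.2112.
ΔS = 1020 − 14.3 = 1006 mg/L, so the substrate removal rate is 18.9 × 1006/1000 = 19.01 kg BOD_L/d.
Net sludge production P_X = 0.2112 × 19.01 = 4.014 kg VSS/d.
R_O = Q·(S₀ − S) − 1.42·P_X = 19.01 − 1.42 × 4.014 = 13.31 kg O₂/d.

R_O ≈ 13.3 kg O₂/d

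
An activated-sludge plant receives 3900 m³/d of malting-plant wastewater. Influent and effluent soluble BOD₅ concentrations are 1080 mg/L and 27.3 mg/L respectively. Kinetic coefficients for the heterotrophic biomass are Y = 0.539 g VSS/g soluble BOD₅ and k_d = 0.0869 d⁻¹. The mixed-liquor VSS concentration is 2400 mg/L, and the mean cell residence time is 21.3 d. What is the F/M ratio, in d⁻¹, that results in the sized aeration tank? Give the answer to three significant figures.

F/M ≈ 0.255 d⁻¹

Steady-state biomass mass balance: V·X·(1 + k_d·θ_c) = Y·Q·(S₀ − S)·θ_c, so V = 0.539 × 3900 × (1080 − 27.3) × 21.3 / [2400 × (1 + 0.0869 × 21.3)] = 4.71×10^7 / 6842 = 6889 m³.
F/M = Q·S₀ / (V·X) = 3900 × 1080 / (6889 × 2400) = 0.2548 g soluble BOD₅·(g VSS·d)⁻¹.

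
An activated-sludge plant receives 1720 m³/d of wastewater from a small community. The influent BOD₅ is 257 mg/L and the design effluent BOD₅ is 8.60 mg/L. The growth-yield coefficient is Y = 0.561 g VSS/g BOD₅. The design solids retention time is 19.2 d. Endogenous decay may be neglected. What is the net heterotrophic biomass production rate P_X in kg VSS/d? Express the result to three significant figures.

P_X ≈ 240 kg VSS/d

No decay correction is needed, so Y_obs = Y = 0.561.
Q·(S₀ − S) = 1720 × (257 − 8.60) × 10⁻³ = 427.2 kg/d removed.
So the net sludge growth is P_X = 0.5610 × 427.2 = 239.7 kg VSS/d.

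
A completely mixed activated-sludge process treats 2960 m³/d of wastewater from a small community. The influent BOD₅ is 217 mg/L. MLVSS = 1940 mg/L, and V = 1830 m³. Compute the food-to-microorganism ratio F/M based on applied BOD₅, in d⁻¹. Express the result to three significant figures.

Food-to-microorganism ratio F/M = Q S₀ / (V X) = 2960 × 217 / (1830 × 1940) = 0.1809 d⁻¹.

F/M ≈ 0.181 d⁻¹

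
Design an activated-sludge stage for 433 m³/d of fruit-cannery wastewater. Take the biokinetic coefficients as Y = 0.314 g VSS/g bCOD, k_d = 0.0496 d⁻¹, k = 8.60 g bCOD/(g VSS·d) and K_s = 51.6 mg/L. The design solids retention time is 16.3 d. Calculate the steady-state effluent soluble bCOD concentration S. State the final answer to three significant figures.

S ≈ 2.21 mg/L

Effluent substrate depends only on kinetics and SRT: S = K_s(1 + k_d θ_c) / [θ_c(Yk − k_d) − 1] = 51.6 × (1 + 0.0496 × 16.3) / [16.3 × (0.314 × 8.60 − 0.0496) − 1] = 93.32 / 42.21 = 2.211 mg/L.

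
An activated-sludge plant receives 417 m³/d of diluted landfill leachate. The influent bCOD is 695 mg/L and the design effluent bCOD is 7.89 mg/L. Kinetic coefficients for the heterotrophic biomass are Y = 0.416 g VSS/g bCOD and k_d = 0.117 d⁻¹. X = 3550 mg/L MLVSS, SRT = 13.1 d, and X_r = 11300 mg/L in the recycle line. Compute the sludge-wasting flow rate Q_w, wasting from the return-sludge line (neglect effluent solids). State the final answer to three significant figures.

Q_w ≈ 4.16 m³/d

Rearranging the biomass balance for a CMAS with decay, V = Y·Q·ΔS·θ_c / [X·(1+k_d θ_c)] = 0.416 × 417 × (695 − 7.89) × 13.1 / [3550 × (1 + 0.117 × 13.1)] = 1.56×10^6 / 8991 = 173.7 m³.
Q_w = (V·X)/(θ_c X_r) = 173.7 × 3550 / (13.1 × 11300) = 4.165 m³/d.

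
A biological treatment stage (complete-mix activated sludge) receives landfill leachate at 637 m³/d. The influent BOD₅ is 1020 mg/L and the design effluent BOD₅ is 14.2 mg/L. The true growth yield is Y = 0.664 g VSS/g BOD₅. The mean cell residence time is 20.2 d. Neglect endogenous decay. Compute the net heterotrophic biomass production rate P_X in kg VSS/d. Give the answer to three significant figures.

P_X ≈ 425 kg VSS/d

No decay correction is needed, so Y_obs = Y = 0.664.
Mass of BOD₅ removed per day: Q(S₀ − S) = 637 × 1006 g/m³ = 640.7 kg/d.
Net biomass production P_X = Y_obs × Q·(S₀ − S) = 0.6640 × 640.7 = 425.4 kg VSS/d.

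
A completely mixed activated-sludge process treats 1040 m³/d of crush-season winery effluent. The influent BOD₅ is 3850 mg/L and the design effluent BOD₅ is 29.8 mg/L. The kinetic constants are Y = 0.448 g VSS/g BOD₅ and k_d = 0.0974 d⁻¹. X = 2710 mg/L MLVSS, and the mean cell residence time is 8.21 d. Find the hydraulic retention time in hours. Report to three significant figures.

Steady-state biomass mass balance: V·X·(1 + k_d·θ_c) = Y·Q·(S₀ − S)·θ_c, so V = 0.448 × 1040 × (3850 − 29.8) × 8.21 / [2710 × (1 + 0.0974 × 8.21)] = 1.46×10^7 / 4877 = 2996 m³.
HRT = V/Q = 2996 m³ / 1040 m³·d⁻¹ = 2.881 d × 24 = 69.14 h.

τ ≈ 69.1 h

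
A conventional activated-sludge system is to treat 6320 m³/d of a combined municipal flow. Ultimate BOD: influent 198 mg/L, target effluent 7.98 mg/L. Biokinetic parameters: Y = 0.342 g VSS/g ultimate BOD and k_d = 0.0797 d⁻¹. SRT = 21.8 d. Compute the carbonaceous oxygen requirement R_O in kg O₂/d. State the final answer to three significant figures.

Y_obs = Y / (1 + k_d θ_c) = 0.342 / (1 + 0.0797 × 21.8) = 0.342 / 2.737 = 0.1249.
ΔS = 198 − 7.98 = 190.0 mg/L, so the substrate removal rate is 6320 × 190.0/1000 = 1201 kg ultimate BOD/d.
P_X = Y_obs·Q·(S₀ − S) = 0.1249 × 1201 = 150.0 kg VSS/d.
R_O = Q·ΔS − 1.42 P_X = 1201 − 213.1 = 987.9 kg O₂/d.

R_O ≈ 988 kg O₂/d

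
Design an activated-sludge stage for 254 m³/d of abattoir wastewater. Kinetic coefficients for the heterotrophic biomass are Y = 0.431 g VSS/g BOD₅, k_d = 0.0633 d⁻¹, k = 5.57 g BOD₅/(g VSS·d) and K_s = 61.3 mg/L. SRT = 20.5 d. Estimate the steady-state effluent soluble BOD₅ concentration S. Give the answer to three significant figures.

From the Monod/SRT balance for a CMAS, S = K_s·(1+k_d θ_c)/[θ_c·(Y k − k_d) − 1] = 61.3 × (1 + 0.0633 × 20.5) / [20.5 × (0.431 × 5.57 − 0.0633) − 1] = 140.8 / 46.92 = 3.002 mg/L.

S ≈ 3.00 mg/L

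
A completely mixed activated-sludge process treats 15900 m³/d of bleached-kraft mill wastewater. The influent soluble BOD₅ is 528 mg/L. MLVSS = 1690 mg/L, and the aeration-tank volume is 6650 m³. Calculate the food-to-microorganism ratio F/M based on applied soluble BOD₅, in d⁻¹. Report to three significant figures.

F/M = Q·S₀ / (V·X) = 15900 × 528 / (6650 × 1690) = 0.7470 g soluble BOD₅·(g VSS·d)⁻¹.

F/M ≈ 0.747 d⁻¹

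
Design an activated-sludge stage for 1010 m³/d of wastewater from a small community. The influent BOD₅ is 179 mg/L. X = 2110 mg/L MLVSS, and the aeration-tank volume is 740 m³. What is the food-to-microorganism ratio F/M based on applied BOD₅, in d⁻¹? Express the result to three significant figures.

Food-to-microorganism ratio F/M = Q S₀ / (V X) = 1010 × 179 / (740.0 × 2110) = 0.1158 d⁻¹.

F/M ≈ 0.116 d⁻¹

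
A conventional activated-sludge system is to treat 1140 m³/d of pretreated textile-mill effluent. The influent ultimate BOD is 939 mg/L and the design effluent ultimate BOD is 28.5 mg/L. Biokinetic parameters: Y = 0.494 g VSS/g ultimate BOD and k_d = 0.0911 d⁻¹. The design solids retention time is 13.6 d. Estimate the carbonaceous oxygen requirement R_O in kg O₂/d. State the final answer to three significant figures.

R_O ≈ 713 kg O₂/d

Correct the yield for decay: Y_obs = Y/(1 + k_d θ_c) = 0.494 / (1 + 0.0911 × 13.6) = 0.494 / 2.239 = 0.2206.
Substrate removed = Q·(S₀ − S) = 1140 m³/d × (939 − 28.5) g/m³ = 1.04×10^6 g/d = 1038 kg/d.
Biomass synthesised: P_X = Y_obs × 1038 = 229.0 kg VSS/d.
R_O = Q·ΔS − 1.42 P_X = 1038 − 325.2 = 712.8 kg O₂/d.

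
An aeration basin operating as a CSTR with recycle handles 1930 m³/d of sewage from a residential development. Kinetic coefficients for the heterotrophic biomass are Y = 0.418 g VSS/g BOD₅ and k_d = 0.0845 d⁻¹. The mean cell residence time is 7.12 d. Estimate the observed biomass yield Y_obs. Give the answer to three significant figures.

Y_obs = Y / (1 + k_d θ_c) = 0.418 / (1 + 0.0845 × 7.12) = 0.418 / 1.602 = 0.2610.

Y_obs ≈ 0.261 g VSS/g BOD₅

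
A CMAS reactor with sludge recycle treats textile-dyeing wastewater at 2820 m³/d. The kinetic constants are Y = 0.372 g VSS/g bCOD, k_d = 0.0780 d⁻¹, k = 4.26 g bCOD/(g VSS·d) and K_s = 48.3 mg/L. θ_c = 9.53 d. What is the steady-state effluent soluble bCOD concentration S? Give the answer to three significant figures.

For a completely mixed reactor with recycle the Lawrence–McCarty relation gives S = K_s·(1 + k_d·θ_c) / [θ_c·(Y·k − k_d) − 1] = 48.3 × (1 + 0.0780 × 9.53) / [9.53 × (0.372 × 4.26 − 0.0780) − 1] = 84.20 / 13.36 = 6.303 mg/L.

S ≈ 6.30 mg/L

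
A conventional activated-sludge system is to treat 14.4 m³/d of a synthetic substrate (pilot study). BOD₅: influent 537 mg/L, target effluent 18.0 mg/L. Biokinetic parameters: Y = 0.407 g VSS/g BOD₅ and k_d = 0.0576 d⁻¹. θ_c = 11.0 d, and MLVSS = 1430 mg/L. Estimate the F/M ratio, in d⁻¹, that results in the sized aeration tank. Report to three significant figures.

Steady-state biomass mass balance: V·X·(1 + k_d·θ_c) = Y·Q·(S₀ − S)·θ_c, so V = 0.407 × 14.4 × (537 − 18.0) × 11.0 / [1430 × (1 + 0.0576 × 11.0)] = 3.35×10^4 / 2336 = 14.32 m³.
Food-to-microorganism ratio F/M = Q S₀ / (V X) = 14.4 × 537 / (14.32 × 1430) = 0.3775 d⁻¹.

F/M ≈ 0.378 d⁻¹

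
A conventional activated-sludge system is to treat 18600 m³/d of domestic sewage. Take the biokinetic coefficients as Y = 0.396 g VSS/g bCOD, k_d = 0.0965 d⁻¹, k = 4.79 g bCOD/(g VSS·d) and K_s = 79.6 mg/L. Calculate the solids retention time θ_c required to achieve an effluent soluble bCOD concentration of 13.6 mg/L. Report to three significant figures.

θ_c ≈ 5.55 d

At the target effluent, Y k S/(K_s+S) = 0.396×4.79×13.6/93.20 = 0.2768 d⁻¹.
1/θ_c = 0.2768 − 0.0965 = 0.1803 d⁻¹, so θ_c = 5.547 d.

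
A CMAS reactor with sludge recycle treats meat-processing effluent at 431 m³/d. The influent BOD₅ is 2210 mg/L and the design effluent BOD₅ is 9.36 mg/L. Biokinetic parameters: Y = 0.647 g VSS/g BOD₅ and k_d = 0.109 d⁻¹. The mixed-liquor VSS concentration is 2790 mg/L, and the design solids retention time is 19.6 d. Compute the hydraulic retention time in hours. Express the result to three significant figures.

Steady-state biomass mass balance: V·X·(1 + k_d·θ_c) = Y·Q·(S₀ − S)·θ_c, so V = 0.647 × 431 × (2210 − 9.36) × 19.6 / [2790 × (1 + 0.109 × 19.6)] = 1.2×10^7 / 8751 = 1375 m³.
Hydraulic retention time τ = V/Q = 1375 / 431 = 3.189 d = 76.54 h.

τ ≈ 76.5 h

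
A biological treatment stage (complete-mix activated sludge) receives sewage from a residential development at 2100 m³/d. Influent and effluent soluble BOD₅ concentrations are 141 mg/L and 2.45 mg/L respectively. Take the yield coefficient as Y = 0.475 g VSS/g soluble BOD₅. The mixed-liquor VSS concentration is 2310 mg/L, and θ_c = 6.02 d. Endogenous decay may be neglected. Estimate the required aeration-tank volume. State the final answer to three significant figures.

V ≈ 360 m³

V·X = Y·Q·ΔS·θ_c gives V = 0.475 × 2100 × (141 − 2.45) × 6.02 / 2310 = 360.2 m³.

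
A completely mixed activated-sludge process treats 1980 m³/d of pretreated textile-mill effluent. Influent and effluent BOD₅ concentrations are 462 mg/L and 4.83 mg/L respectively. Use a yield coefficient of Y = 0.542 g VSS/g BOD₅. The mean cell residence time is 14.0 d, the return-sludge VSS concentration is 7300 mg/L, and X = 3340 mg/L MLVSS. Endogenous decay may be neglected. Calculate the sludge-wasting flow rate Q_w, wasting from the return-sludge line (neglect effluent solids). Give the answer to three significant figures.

V·X = Y·Q·ΔS·θ_c gives V = 0.542 × 1980 × (462 − 4.83) × 14.0 / 3340 = 2056 m³.
θ_c = V·X/(Q_w·X_r) when wasting from the recycle, so Q_w = V·X/(θ_c·X_r) = 2056 × 3340 / (14.0 × 7300) = 67.21 m³/d.

Q_w ≈ 67.2 m³/d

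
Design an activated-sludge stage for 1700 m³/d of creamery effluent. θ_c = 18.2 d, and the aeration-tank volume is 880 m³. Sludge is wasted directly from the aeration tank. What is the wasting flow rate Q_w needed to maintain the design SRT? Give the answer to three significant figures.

Wasting from the aeration tank: Q_w = V / θ_c = 880.0 / 18.2 = 48.35 m³/d.

Q_w ≈ 48.4 m³/d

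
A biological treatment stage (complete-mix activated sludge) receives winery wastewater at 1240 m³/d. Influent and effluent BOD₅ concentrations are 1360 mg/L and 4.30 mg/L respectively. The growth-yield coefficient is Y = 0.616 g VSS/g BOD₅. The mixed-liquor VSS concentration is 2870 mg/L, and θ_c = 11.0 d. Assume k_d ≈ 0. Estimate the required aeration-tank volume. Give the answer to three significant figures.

V ≈ 3970 m³

With k_d = 0 the design equation reduces to V = Y Q (S₀−S) θ_c / X = 0.616 × 1240 × (1360 − 4.30) × 11.0 / 2870 = 3969 m³.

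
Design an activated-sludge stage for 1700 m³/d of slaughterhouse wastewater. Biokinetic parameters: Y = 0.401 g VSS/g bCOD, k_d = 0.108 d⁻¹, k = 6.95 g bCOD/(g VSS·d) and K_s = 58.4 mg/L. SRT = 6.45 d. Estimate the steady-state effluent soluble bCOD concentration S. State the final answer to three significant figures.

Effluent substrate depends only on kinetics and SRT: S = K_s(1 + k_d θ_c) / [θ_c(Yk − k_d) − 1] = 58.4 × (1 + 0.108 × 6.45) / [6.45 × (0.401 × 6.95 − 0.108) − 1] = 99.08 / 16.28 = 6.086 mg/L.

S ≈ 6.09 mg/L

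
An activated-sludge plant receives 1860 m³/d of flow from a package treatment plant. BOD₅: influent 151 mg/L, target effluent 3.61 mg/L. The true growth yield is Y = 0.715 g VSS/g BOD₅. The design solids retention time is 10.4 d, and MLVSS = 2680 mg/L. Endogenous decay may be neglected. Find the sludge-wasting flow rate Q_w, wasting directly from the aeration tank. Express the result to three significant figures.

With k_d = 0 the design equation reduces to V = Y Q (S₀−S) θ_c / X = 0.715 × 1860 × (151 − 3.61) × 10.4 / 2680 = 760.7 m³.
For wasting at MLVSS concentration, Q_w = V/θ_c = 760.7/10.4 = 73.14 m³/d.

Q_w ≈ 73.1 m³/d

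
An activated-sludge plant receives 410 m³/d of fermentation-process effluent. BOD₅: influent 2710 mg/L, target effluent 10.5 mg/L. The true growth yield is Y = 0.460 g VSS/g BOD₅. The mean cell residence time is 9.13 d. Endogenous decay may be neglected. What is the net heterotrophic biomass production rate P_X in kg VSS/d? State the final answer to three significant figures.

No decay correction is needed, so Y_obs = Y = 0.460.
Mass of BOD₅ removed per day: Q(S₀ − S) = 410 × 2700 g/m³ = 1107 kg/d.
P_X = Y_obs · Q(S₀ − S) = 0.4600 × 1107 = 509.1 kg VSS/d.

P_X ≈ 509 kg VSS/d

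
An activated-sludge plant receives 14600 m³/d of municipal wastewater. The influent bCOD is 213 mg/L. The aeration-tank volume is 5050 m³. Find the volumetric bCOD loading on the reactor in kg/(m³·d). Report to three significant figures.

Volumetric loading L_v = Q·S₀ / V = 14600 × 213 g/m³ / 5050 m³ = 615.8 g/(m³·d) = 0.6158 kg bCOD/(m³·d).

L_v ≈ 0.616 kg bCOD/(m³·d)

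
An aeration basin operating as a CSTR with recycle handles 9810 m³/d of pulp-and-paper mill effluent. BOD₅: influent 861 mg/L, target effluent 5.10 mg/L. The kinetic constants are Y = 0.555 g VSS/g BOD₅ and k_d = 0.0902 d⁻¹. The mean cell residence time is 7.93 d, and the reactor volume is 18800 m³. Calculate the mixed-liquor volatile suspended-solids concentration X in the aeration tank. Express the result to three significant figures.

X ≈ 1150 mg/L

From V·X·(1 + k_d·θ_c) = Y·Q·(S₀ − S)·θ_c: X = 0.555 × 9810 × (861 − 5.10) × 7.93 / [18800 × (1 + 0.0902 × 7.93)] = 1146 mg/L.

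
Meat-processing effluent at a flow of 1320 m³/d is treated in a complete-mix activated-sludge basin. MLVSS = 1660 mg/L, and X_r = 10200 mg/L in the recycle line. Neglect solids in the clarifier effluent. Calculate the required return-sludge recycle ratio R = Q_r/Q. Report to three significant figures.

R ≈ 0.194

R = Q_r/Q = X/(X_r − X) = 1660 / (10200 − 1660) = 0.1944.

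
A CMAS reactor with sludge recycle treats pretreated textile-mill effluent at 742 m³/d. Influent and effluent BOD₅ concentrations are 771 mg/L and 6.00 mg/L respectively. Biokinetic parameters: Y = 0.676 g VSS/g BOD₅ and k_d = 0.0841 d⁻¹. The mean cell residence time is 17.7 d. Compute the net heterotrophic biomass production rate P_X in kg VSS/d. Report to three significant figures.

Correct the yield for decay: Y_obs = Y/(1 + k_d θ_c) = 0.676 / (1 + 0.0841 × 17.7) = 0.676 / 2.489 = 0.2716.
ΔS = 771 − 6.00 = 765.0 mg/L, so the substrate removal rate is 742 × 765.0/1000 = 567.6 kg BOD₅/d.
P_X = Y_obs · Q(S₀ − S) = 0.2716 × 567.6 = 154.2 kg VSS/d.

P_X ≈ 154 kg VSS/d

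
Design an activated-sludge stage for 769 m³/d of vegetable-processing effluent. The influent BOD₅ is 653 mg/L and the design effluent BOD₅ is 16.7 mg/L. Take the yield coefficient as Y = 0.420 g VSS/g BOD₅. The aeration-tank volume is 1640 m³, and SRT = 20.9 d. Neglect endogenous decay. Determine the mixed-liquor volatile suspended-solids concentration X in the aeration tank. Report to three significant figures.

X ≈ 2620 mg/L

X = Y·Q·ΔS·θ_c / V = 0.420 × 769 × (653 − 16.7) × 20.9 / 1640 = 2619 mg/L.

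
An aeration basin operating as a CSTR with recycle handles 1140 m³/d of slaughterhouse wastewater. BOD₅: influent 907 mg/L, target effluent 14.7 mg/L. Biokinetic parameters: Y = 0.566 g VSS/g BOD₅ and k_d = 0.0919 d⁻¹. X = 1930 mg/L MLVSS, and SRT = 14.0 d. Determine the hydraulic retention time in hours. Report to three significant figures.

From the SRT design equation V = Y Q (S₀−S) θ_c / [X (1 + k_d θ_c)] = 0.566 × 1140 × (907 − 14.7) × 14.0 / [1930 × (1 + 0.0919 × 14.0)] = 8.06×10^6 / 4413 = 1826 m³.
HRT = V/Q = 1826 m³ / 1140 m³·d⁻¹ = 1.602 d × 24 = 38.45 h.

τ ≈ 38.5 h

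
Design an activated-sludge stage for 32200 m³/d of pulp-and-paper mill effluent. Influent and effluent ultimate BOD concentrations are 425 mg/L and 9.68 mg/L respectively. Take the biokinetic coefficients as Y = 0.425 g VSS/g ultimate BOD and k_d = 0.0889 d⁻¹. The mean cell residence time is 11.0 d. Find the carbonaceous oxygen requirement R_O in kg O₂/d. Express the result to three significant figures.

R_O ≈ 9290 kg O₂/d

The observed yield is Y_obs = Y/(1 + k_d·θ_c) = 0.425 / (1 + 0.0889 × 11.0) = 0.425 / 1.978 = 0.2149 g VSS per g ultimate BOD removed.
Substrate removed = Q·(S₀ − S) = 32200 m³/d × (425 − 9.68) g/m³ = 1.34×10^7 g/d = 13373 kg/d.
Biomass synthesised: P_X = Y_obs × 13373 = 2874 kg VSS/d.
Carbonaceous O₂ demand = substrate oxidised − cell-mass equivalent = 13373 − 1.42 × 2874 = 9293 kg O₂/d.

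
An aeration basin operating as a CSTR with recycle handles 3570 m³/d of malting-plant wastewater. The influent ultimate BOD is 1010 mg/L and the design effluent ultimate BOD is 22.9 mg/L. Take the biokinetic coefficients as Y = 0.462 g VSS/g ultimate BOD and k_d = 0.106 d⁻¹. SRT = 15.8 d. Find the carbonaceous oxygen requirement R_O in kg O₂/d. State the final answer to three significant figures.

Observed yield with endogenous decay: Y_obs = Y / (1 + k_d·θ_c) = 0.462 / (1 + 0.106 × 15.8) = 0.462 / 2.675 = 0.1727 g VSS/g ultimate BOD.
Mass of ultimate BOD removed per day: Q(S₀ − S) = 3570 × 987.1 g/m³ = 3524 kg/d.
Biomass synthesised: P_X = Y_obs × 3524 = 608.7 kg VSS/d.
R_O = Q·ΔS − 1.42 P_X = 3524 − 864.3 = 2660 kg O₂/d.

R_O ≈ 2660 kg O₂/d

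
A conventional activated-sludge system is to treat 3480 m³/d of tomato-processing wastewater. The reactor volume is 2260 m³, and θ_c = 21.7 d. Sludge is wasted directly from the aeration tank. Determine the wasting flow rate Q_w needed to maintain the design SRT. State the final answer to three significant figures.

Q_w ≈ 104 m³/d

Wasting from the aeration tank: Q_w = V / θ_c = 2260 / 21.7 = 104.1 m³/d.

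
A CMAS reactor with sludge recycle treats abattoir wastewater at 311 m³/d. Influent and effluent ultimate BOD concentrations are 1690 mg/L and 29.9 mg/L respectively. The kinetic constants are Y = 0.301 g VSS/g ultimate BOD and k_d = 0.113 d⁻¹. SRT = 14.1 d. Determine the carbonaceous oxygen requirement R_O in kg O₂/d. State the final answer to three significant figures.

Y_obs = Y / (1 + k_d θ_c) = 0.301 / (1 + 0.113 × 14.1) = 0.301 / 2.593 = 0.1161.
Q·(S₀ − S) = 311 × (1690 − 29.9) × 10⁻³ = 516.3 kg/d removed.
P_X = Y_obs·Q·(S₀ − S) = 0.1161 × 516.3 = 59.93 kg VSS/d.
R_O = Q·(S₀ − S) − 1.42·P_X = 516.3 − 1.42 × 59.93 = 431.2 kg O₂/d.

R_O ≈ 431 kg O₂/d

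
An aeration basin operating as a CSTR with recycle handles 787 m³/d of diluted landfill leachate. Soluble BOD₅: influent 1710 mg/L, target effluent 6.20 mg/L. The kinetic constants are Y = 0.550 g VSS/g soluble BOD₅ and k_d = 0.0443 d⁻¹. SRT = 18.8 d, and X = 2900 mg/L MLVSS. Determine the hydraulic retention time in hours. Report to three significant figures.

Steady-state biomass mass balance: V·X·(1 + k_d·θ_c) = Y·Q·(S₀ − S)·θ_c, so V = 0.550 × 787 × (1710 − 6.20) × 18.8 / [2900 × (1 + 0.0443 × 18.8)] = 1.39×10^7 / 5315 = 2609 m³.
Hydraulic retention time τ = V/Q = 2609 / 787 = 3.314 d = 79.55 h.

τ ≈ 79.5 h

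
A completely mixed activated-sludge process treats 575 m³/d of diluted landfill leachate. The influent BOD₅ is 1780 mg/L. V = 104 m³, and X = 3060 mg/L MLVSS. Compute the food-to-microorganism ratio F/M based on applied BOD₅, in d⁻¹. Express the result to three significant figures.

Food-to-microorganism ratio F/M = Q S₀ / (V X) = 575 × 1780 / (104.0 × 3060) = 3.216 d⁻¹.

F/M ≈ 3.22 d⁻¹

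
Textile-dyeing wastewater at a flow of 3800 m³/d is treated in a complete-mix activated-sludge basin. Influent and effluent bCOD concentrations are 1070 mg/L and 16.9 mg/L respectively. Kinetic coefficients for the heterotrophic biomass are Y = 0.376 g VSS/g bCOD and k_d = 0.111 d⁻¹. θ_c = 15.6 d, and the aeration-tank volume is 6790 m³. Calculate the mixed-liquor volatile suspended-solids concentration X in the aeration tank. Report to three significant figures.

X = Y·Q·ΔS·θ_c / [V·(1 + k_d θ_c)] = 0.376 × 3800 × (1070 − 16.9) × 15.6 / [6790 × (1 + 0.111 × 15.6)] = 1266 mg/L.

X ≈ 1270 mg/L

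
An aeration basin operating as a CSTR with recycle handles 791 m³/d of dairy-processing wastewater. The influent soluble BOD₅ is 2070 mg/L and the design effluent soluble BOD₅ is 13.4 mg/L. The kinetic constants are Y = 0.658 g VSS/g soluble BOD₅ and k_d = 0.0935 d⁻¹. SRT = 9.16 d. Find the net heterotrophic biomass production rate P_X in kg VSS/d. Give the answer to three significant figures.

P_X ≈ 577 kg VSS/d

The observed yield is Y_obs = Y/(1 + k_d·θ_c) = 0.658 / (1 + 0.0935 × 9.16) = 0.658 / 1.856 = 0.3544 g VSS per g soluble BOD₅ removed.
Mass of soluble BOD₅ removed per day: Q(S₀ − S) = 791 × 2057 g/m³ = 1627 kg/d.
So the net sludge growth is P_X = 0.3544 × 1627 = 576.6 kg VSS/d.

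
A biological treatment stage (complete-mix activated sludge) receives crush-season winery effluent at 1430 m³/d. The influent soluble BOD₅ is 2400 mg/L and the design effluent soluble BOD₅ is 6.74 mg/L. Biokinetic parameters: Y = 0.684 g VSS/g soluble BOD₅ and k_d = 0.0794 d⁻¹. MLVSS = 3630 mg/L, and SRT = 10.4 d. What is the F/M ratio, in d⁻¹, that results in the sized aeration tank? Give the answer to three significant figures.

F/M ≈ 0.257 d⁻¹

Steady-state biomass mass balance: V·X·(1 + k_d·θ_c) = Y·Q·(S₀ − S)·θ_c, so V = 0.684 × 1430 × (2400 − 6.74) × 10.4 / [3630 × (1 + 0.0794 × 10.4)] = 2.43×10^7 / 6628 = 3673 m³.
Food-to-microorganism ratio F/M = Q S₀ / (V X) = 1430 × 2400 / (3673 × 3630) = 0.2574 d⁻¹.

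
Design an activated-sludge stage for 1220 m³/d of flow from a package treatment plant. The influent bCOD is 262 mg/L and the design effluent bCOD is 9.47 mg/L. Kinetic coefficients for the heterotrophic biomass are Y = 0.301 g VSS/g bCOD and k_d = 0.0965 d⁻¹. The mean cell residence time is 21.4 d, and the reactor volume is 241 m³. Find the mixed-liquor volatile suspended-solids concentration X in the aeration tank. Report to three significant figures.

X ≈ 2690 mg/L

From V·X·(1 + k_d·θ_c) = Y·Q·(S₀ − S)·θ_c: X = 0.301 × 1220 × (262 − 9.47) × 21.4 / [241 × (1 + 0.0965 × 21.4)] = 2687 mg/L.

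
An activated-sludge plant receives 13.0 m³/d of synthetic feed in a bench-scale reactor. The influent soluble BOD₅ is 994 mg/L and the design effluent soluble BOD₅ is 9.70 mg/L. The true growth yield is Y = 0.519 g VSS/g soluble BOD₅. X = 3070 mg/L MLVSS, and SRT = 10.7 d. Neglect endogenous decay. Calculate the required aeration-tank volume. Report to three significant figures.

V·X = Y·Q·ΔS·θ_c gives V = 0.519 × 13.0 × (994 − 9.70) × 10.7 / 3070 = 23.15 m³.

V ≈ 23.1 m³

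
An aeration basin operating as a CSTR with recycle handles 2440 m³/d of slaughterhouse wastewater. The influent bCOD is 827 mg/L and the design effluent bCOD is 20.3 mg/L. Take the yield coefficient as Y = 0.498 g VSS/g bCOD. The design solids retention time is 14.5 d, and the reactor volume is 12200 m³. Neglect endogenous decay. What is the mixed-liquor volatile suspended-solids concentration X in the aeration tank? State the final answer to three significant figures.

X ≈ 1170 mg/L

Without decay, X = Y Q (S₀−S) θ_c / V = 0.498 × 2440 × (827 − 20.3) × 14.5 / 12200 = 1165 mg/L.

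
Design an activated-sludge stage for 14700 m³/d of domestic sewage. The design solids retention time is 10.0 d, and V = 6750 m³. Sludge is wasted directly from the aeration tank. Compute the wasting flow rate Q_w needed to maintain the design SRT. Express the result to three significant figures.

Q_w ≈ 675 m³/d

Wasting from the aeration tank: Q_w = V / θ_c = 6750 / 10.0 = 675.0 m³/d.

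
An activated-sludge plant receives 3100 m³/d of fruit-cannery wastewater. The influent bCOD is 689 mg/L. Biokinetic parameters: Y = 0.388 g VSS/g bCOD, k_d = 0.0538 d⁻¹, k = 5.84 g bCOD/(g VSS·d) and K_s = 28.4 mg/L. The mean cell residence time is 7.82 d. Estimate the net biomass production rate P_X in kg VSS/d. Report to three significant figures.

P_X ≈ 581 kg VSS/d

Effluent substrate depends only on kinetics and SRT: S = K_s(1 + k_d θ_c) / [θ_c(Yk − k_d) − 1] = 28.4 × (1 + 0.0538 × 7.82) / [7.82 × (0.388 × 5.84 − 0.0538) − 1] = 40.35 / 16.30 = 2.476 mg/L.
Y_obs = Y / (1 + k_d θ_c) = 0.388 / (1 + 0.0538 × 7.82) = 0.388 / 1.421 = 0.2731.
Substrate removed = Q·(S₀ − S) = 3100 m³/d × (689 − 2.48) g/m³ = 2.13×10^6 g/d = 2128 kg/d.
P_X = Y_obs · Q(S₀ − S) = 0.2731 × 2128 = 581.2 kg VSS/d.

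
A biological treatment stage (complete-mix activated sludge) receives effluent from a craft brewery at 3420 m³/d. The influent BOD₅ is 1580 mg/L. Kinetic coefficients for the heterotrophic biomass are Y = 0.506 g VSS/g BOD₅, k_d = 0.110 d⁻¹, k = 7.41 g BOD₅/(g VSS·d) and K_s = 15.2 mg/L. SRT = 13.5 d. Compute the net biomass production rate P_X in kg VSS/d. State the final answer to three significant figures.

P_X ≈ 1100 kg VSS/d

From the Monod/SRT balance for a CMAS, S = K_s·(1+k_d θ_c)/[θ_c·(Y k − k_d) − 1] = 15.2 × (1 + 0.110 × 13.5) / [13.5 × (0.506 × 7.41 − 0.110) − 1] = 37.77 / 48.13 = 0.7847 mg/L.
Correct the yield for decay: Y_obs = Y/(1 + k_d θ_c) = 0.506 / (1 + 0.110 × 13.5) = 0.506 / 2.485 = 0.2036.
Substrate removed = Q·(S₀ − S) = 3420 m³/d × (1580 − 0.785) g/m³ = 5.4×10^6 g/d = 5401 kg/d.
Net biomass production P_X = Y_obs × Q·(S₀ − S) = 0.2036 × 5401 = 1100 kg VSS/d.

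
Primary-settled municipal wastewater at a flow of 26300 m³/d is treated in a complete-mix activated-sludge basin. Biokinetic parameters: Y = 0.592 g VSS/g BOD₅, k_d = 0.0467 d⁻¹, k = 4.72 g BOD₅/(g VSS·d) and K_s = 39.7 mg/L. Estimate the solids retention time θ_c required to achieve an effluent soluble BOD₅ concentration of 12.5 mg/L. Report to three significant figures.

θ_c ≈ 1.61 d

Specific growth rate at S = 12.5 mg/L: μ = YkS/(K_s+S) = 0.592·4.72·12.5/(39.7+12.5) = 0.6691 d⁻¹.
1/θ_c = 0.6691 − 0.0467 = 0.6224 d⁻¹, so θ_c = 1.607 d.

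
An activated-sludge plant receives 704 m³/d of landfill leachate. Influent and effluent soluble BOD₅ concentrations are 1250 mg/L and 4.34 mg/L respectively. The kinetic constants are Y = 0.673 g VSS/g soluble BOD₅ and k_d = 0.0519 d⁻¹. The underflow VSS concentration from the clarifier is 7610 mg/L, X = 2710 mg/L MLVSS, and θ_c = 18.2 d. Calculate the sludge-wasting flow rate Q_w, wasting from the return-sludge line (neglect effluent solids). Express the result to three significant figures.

Q_w ≈ 39.9 m³/d

Steady-state biomass mass balance: V·X·(1 + k_d·θ_c) = Y·Q·(S₀ − S)·θ_c, so V = 0.673 × 704 × (1250 − 4.34) × 18.2 / [2710 × (1 + 0.0519 × 18.2)] = 1.07×10^7 / 5270 = 2038 m³.
Wasting from the return line (neglecting effluent solids): Q_w = V·X / (θ_c·X_r) = 2038 × 2710 / (18.2 × 7610) = 39.88 m³/d.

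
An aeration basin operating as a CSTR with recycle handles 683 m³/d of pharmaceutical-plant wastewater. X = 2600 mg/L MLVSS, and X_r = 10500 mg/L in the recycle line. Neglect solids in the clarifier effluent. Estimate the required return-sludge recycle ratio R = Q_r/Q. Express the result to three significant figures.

Solids balance on the clarifier gives (1+R)X = R·X_r, so R = X/(X_r − X) = 2600 / (10500 − 2600) = 0.3291.

R ≈ 0.329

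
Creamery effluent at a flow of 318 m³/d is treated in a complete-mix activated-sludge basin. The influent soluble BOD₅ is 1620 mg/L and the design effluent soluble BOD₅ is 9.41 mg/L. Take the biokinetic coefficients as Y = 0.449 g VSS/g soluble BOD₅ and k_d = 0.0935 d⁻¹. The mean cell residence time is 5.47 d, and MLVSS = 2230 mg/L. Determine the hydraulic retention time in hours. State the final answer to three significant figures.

τ ≈ 28.2 h

Steady-state biomass mass balance: V·X·(1 + k_d·θ_c) = Y·Q·(S₀ − S)·θ_c, so V = 0.449 × 318 × (1620 − 9.41) × 5.47 / [2230 × (1 + 0.0935 × 5.47)] = 1.26×10^6 / 3371 = 373.2 m³.
Hydraulic retention time τ = V/Q = 373.2 / 318 = 1.174 d = 28.17 h.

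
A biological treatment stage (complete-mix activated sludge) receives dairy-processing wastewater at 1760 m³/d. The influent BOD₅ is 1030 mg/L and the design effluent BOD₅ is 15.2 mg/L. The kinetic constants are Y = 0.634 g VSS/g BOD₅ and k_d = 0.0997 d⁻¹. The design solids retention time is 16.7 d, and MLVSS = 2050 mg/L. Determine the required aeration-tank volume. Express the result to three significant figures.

V ≈ 3460 m³

From the SRT design equation V = Y Q (S₀−S) θ_c / [X (1 + k_d θ_c)] = 0.634 × 1760 × (1030 − 15.2) × 16.7 / [2050 × (1 + 0.0997 × 16.7)] = 1.89×10^7 / 5463 = 3461 m³.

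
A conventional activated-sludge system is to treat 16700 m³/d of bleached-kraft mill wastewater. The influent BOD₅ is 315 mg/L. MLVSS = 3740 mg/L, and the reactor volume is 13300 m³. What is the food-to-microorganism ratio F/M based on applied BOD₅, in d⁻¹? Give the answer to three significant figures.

F/M = applied load / biomass = Q·S₀/(V·X) = 16700 × 315 / (13300 × 3740) = 0.1058 d⁻¹.

F/M ≈ 0.106 d⁻¹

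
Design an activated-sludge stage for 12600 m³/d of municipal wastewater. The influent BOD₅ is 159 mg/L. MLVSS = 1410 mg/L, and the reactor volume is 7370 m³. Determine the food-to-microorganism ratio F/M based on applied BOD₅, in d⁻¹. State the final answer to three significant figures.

F/M ≈ 0.193 d⁻¹

F/M = applied load / biomass = Q·S₀/(V·X) = 12600 × 159 / (7370 × 1410) = 0.1928 d⁻¹.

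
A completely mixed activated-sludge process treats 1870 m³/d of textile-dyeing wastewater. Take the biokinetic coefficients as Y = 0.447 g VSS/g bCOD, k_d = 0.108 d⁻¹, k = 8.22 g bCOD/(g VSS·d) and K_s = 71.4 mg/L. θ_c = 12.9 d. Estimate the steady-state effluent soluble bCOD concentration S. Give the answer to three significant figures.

S ≈ 3.80 mg/L

For a completely mixed reactor with recycle the Lawrence–McCarty relation gives S = K_s·(1 + k_d·θ_c) / [θ_c·(Y·k − k_d) − 1] = 71.4 × (1 + 0.108 × 12.9) / [12.9 × (0.447 × 8.22 − 0.108) − 1] = 170.9 / 45.01 = 3.797 mg/L.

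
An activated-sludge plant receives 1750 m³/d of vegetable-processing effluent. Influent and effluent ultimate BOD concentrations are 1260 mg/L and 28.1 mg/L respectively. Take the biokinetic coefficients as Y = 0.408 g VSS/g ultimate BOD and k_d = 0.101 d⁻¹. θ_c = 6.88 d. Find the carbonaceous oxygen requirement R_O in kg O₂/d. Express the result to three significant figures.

R_O ≈ 1420 kg O₂/d

Observed yield with endogenous decay: Y_obs = Y / (1 + k_d·θ_c) = 0.408 / (1 + 0.101 × 6.88) = 0.408 / 1.695 = 0.2407 g VSS/g ultimate BOD.
Mass of ultimate BOD removed per day: Q(S₀ − S) = 1750 × 1232 g/m³ = 2156 kg/d.
P_X = Y_obs·Q·(S₀ − S) = 0.2407 × 2156 = 519.0 kg VSS/d.
R_O = Q·ΔS − 1.42 P_X = 2156 − 736.9 = 1419 kg O₂/d.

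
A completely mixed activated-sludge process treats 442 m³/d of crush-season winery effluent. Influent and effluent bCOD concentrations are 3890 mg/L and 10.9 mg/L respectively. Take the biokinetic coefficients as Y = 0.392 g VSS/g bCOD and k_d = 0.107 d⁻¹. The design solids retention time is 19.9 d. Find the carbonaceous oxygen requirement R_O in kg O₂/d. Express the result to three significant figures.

R_O ≈ 1410 kg O₂/d

Correct the yield for decay: Y_obs = Y/(1 + k_d θ_c) = 0.392 / (1 + 0.107 × 19.9) = 0.392 / 3.129 = 0.1253.
Mass of bCOD removed per day: Q(S₀ − S) = 442 × 3879 g/m³ = 1715 kg/d.
P_X = Y_obs·Q·(S₀ − S) = 0.1253 × 1715 = 214.8 kg VSS/d.
Carbonaceous O₂ demand = substrate oxidised − cell-mass equivalent = 1715 − 1.42 × 214.8 = 1410 kg O₂/d.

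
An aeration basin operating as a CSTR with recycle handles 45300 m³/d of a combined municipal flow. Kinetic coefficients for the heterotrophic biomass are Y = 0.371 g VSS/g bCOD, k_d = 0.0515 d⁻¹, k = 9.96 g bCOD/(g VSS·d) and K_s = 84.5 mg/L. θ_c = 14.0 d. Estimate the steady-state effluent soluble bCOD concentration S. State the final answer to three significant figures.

From the Monod/SRT balance for a CMAS, S = K_s·(1+k_d θ_c)/[θ_c·(Y k − k_d) − 1] = 84.5 × (1 + 0.0515 × 14.0) / [14.0 × (0.371 × 9.96 − 0.0515) − 1] = 145.4 / 50.01 = 2.908 mg/L.

S ≈ 2.91 mg/L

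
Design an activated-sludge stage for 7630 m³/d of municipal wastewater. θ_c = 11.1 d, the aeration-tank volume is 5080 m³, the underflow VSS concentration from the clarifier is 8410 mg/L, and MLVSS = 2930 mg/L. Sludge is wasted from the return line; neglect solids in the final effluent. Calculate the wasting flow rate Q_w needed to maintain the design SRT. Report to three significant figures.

Q_w ≈ 159 m³/d

Q_w = (V·X)/(θ_c X_r) = 5080 × 2930 / (11.1 × 8410) = 159.4 m³/d.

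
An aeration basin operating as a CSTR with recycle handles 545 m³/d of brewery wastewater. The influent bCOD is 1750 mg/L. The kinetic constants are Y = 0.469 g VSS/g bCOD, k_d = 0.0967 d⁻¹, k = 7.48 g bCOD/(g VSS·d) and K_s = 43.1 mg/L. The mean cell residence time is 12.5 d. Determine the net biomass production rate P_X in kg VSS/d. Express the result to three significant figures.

P_X ≈ 202 kg VSS/d

For a completely mixed reactor with recycle the Lawrence–McCarty relation gives S = K_s·(1 + k_d·θ_c) / [θ_c·(Y·k − k_d) − 1] = 43.1 × (1 + 0.0967 × 12.5) / [12.5 × (0.469 × 7.48 − 0.0967) − 1] = 95.20 / 41.64 = 2.286 mg/L.
Observed yield with endogenous decay: Y_obs = Y / (1 + k_d·θ_c) = 0.469 / (1 + 0.0967 × 12.5) = 0.469 / 2.209 = 0.2123 g VSS/g bCOD.
Mass of bCOD removed per day: Q(S₀ − S) = 545 × 1748 g/m³ = 952.5 kg/d.
Biomass produced: P_X = Y_obs·Q·ΔS = 0.2123 × 952.5 ≈ 202.3 kg VSS/d.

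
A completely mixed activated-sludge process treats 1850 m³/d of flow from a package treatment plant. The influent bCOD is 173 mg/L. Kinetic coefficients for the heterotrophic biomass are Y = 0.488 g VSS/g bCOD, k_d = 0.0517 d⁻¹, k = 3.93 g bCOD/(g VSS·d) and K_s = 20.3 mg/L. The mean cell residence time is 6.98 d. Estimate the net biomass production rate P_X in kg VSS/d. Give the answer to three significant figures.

P_X ≈ 113 kg VSS/d

For a completely mixed reactor with recycle the Lawrence–McCarty relation gives S = K_s·(1 + k_d·θ_c) / [θ_c·(Y·k − k_d) − 1] = 20.3 × (1 + 0.0517 × 6.98) / [6.98 × (0.488 × 3.93 − 0.0517) − 1] = 27.63 / 12.03 = 2.297 mg/L.
Y_obs = Y / (1 + k_d θ_c) = 0.488 / (1 + 0.0517 × 6.98) = 0.488 / 1.361 = 0.3586.
Mass of bCOD removed per day: Q(S₀ − S) = 1850 × 170.7 g/m³ = 315.8 kg/d.
P_X = Y_obs · Q(S₀ − S) = 0.3586 × 315.8 = 113.2 kg VSS/d.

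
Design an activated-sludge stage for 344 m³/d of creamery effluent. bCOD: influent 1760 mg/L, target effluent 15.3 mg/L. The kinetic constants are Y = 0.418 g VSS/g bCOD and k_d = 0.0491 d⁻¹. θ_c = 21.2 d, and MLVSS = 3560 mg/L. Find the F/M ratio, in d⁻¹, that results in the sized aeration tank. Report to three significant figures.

F/M ≈ 0.232 d⁻¹

Rearranging the biomass balance for a CMAS with decay, V = Y·Q·ΔS·θ_c / [X·(1+k_d θ_c)] = 0.418 × 344 × (1760 − 15.3) × 21.2 / [3560 × (1 + 0.0491 × 21.2)] = 5.32×10^6 / 7266 = 732.0 m³.
Food-to-microorganism ratio F/M = Q S₀ / (V X) = 344 × 1760 / (732.0 × 3560) = 0.2323 d⁻¹.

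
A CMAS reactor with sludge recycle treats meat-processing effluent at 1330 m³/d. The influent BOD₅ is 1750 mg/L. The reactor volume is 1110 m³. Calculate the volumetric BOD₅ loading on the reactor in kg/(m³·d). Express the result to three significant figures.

L_v ≈ 2.10 kg BOD₅/(m³·d)

Applied BOD₅ load per unit volume = Q·S₀/V = (1330 × 1750/1000)/1110 = 2.097 kg BOD₅·m⁻³·d⁻¹.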